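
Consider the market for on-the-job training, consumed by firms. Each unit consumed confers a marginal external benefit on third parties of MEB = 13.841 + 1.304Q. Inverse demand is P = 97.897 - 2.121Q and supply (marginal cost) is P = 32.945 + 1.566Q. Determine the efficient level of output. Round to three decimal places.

Social marginal benefit = demand + MEB = 111.738 - 0.817Q.
Set SMB = MC: 111.738 - 0.817Q = 32.945 + 1.566Q → Q* = 33.0646.

Q* = 33.065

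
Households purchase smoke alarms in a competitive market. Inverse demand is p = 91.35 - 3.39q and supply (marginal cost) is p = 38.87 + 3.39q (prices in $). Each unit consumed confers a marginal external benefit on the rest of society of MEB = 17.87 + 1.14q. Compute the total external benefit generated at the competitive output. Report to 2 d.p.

Market equilibrium (private): 38.87 + 3.39q = 91.35 - 3.39q → q_m = 7.7404.
Total external benefit = ∫₀^{q_m} (17.87 + 1.14q) dq = 17.87×7.7404 + ½×1.14×7.7404² = 172.4718.

$172.47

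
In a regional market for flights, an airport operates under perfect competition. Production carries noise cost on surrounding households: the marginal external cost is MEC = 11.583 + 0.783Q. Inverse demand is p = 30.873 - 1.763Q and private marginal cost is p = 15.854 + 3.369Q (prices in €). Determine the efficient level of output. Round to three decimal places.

Social marginal cost = private MC + MEC = 27.437 + 4.152Q.
Set SMC = demand: 27.437 + 4.152Q = 30.873 - 1.763Q → Q* = 0.5809.

Q* = 0.581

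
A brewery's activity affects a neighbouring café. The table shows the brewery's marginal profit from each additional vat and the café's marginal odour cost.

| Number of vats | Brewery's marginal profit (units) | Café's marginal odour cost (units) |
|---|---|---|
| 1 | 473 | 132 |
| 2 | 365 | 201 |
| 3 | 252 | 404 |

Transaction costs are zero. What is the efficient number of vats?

2

Bargaining reaches the level where marginal profit last exceeds marginal odour cost.
That holds through level 2 (365 ≥ 201) but not at 3 (252 < 404).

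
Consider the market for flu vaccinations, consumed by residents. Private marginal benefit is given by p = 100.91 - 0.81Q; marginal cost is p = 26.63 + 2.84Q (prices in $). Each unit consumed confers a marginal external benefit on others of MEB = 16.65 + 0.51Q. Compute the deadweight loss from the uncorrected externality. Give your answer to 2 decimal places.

Market equilibrium (private): 26.63 + 2.84Q = 100.91 - 0.81Q → Q_m = 20.3507.
Social marginal benefit = demand + MEB = 117.56 - 0.30Q.
Set SMB = MC: 117.56 - 0.30Q = 26.63 + 2.84Q → Q* = 28.9586.
Height of the DWL triangle at Q_m is SMB(Q_m) − MC(Q_m) = MEB(Q_m) = 27.0288.
DWL = ½ × 8.6079 × 27.0288 = 116.3306.

DWL = $116.33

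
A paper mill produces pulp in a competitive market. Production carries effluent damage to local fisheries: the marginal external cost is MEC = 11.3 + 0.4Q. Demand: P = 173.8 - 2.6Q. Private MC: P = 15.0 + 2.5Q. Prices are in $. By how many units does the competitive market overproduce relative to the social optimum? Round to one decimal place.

4.3 units

Market equilibrium (private): 15.0 + 2.5Q = 173.8 - 2.6Q → Q_m = 31.1373.
Social marginal cost = private MC + MEC = 26.3 + 2.9Q.
Set SMC = demand: 26.3 + 2.9Q = 173.8 - 2.6Q → Q* = 26.8182.
Gap = |31.1373 − 26.8182| = 4.3191.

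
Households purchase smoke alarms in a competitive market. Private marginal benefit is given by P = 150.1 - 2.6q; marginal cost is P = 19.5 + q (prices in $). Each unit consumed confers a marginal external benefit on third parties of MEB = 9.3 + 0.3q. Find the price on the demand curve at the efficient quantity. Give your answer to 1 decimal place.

Social marginal benefit = demand + MEB = 159.4 - 2.3q.
Set SMB = MC: 159.4 - 2.3q = 19.5 + q → q* = 42.3939.
Consumer price on the demand curve at q*: 150.1 − 2.6×42.3939 = 39.8759.

P = $39.9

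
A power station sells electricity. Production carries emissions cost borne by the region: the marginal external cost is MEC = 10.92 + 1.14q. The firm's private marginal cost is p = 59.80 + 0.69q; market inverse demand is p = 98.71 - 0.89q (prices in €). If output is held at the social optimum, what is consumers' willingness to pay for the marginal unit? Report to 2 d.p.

P = €89.55

Social marginal cost = private MC + MEC = 70.72 + 1.83q.
Set SMC = demand: 70.72 + 1.83q = 98.71 - 0.89q → q* = 10.2904.
Consumer price on the demand curve at q*: 98.71 − 0.89×10.2904 = 89.5515.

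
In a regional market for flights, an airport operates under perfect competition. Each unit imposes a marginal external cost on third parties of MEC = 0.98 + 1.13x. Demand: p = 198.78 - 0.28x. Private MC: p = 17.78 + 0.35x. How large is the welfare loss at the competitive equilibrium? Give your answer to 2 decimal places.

DWL = 30123.70

Market equilibrium (private): 17.78 + 0.35x = 198.78 - 0.28x → x_m = 287.3016.
Social marginal cost = private MC + MEC = 18.76 + 1.48x.
Set SMC = demand: 18.76 + 1.48x = 198.78 - 0.28x → x* = 102.2841.
The welfare-loss triangle has base |x_m − x*| and height MEC(x_m) (the vertical gap between SMC and demand is zero at x* and MEC at x_m).
DWL = ½ × 185.0175 × 325.6308 = 30123.6983.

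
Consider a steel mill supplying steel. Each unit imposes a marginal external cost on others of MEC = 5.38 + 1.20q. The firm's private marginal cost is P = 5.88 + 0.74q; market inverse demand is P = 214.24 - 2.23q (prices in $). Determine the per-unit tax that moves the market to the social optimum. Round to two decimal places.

tax = $63.79 per unit

Social marginal cost = private MC + MEC = 11.26 + 1.94q.
Set SMC = demand: 11.26 + 1.94q = 214.24 - 2.23q → q* = 48.6763.
The Pigouvian tax equals MEC at q*: 5.38 + 1.20×48.6763 = 63.7916.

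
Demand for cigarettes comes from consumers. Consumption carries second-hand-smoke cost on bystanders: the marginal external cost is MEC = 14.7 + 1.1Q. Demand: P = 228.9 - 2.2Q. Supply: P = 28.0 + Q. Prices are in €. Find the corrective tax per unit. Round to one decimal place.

Social marginal benefit = demand − MEC = 214.2 - 3.3Q.
Set SMB = MC: 214.2 - 3.3Q = 28.0 + Q → Q* = 43.3023.
The Pigouvian tax equals MEC at Q*: 14.7 + 1.1×43.3023 = 62.3325.

tax = €62.3 per unit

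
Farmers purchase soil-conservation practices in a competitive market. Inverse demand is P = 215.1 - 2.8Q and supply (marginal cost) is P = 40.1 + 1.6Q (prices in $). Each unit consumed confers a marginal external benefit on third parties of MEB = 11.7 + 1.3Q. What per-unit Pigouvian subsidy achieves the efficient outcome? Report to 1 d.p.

Social marginal benefit = demand + MEB = 226.8 - 1.5Q.
Set SMB = MC: 226.8 - 1.5Q = 40.1 + 1.6Q → Q* = 60.2258.
The Pigouvian subsidy equals MEB at Q*: 11.7 + 1.3×60.2258 = 89.9935.

subsidy = $90.0 per unit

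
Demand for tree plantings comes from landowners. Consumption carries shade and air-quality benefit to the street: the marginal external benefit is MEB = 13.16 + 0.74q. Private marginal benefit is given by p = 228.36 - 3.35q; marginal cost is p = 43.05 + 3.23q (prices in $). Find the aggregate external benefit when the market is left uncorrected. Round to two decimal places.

Market equilibrium (private): 43.05 + 3.23q = 228.36 - 3.35q → q_m = 28.1626.
Total external benefit = ∫₀^{q_m} (13.16 + 0.74q) dq = 13.16×28.1626 + ½×0.74×28.1626² = 664.0787.

$664.08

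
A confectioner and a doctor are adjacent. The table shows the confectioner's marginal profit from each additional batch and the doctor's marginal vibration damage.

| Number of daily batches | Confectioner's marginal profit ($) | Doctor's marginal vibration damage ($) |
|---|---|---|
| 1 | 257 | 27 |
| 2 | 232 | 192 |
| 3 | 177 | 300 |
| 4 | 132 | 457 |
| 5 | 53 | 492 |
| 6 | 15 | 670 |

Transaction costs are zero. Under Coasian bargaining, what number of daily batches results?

2

Bargaining reaches the level where marginal profit last exceeds marginal vibration damage.
That holds through level 2 (232 ≥ 192) but not at 3 (177 < 300).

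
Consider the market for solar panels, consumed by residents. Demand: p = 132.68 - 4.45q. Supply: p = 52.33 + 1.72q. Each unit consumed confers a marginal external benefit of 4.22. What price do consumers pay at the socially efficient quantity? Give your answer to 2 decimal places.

P = 71.69

Social marginal benefit = demand + MEB = 136.90 - 4.45q.
Set SMB = MC: 136.90 - 4.45q = 52.33 + 1.72q → q* = 13.7066.
Consumer price on the demand curve at q*: 132.68 − 4.45×13.7066 = 71.6856.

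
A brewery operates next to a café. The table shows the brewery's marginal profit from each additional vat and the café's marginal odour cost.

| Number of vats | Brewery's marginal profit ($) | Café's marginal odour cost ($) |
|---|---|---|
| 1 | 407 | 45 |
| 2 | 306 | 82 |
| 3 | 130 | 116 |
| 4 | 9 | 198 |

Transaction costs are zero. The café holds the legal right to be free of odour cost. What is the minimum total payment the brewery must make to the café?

Efficient level: marginal profit ≥ marginal odour cost through level 3, so k* = 3.
With the café holding the right, the brewery must at least compensate total damage at k*: 45 + 82 + 116 = 243.

$243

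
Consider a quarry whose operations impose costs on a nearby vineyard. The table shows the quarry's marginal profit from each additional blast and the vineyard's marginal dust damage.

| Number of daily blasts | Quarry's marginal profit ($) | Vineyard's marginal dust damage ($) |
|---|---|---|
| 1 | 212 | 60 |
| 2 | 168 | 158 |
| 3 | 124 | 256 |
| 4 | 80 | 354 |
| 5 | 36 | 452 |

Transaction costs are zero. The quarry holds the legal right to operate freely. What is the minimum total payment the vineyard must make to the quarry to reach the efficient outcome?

$240

Left alone the quarry would choose level 5 (marginal profit stays positive).
Efficient level: k* = 2 (marginal profit ≥ marginal dust damage through 2).
The vineyard must at least cover the quarry's forgone profit from cutting 5→2: 124 + 80 + 36 = 240.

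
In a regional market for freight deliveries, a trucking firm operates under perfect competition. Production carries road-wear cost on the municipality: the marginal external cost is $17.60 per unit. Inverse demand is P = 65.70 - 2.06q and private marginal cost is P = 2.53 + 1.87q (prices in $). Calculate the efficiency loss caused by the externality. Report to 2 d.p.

DWL = $39.41

Market equilibrium (private): 2.53 + 1.87q = 65.70 - 2.06q → q_m = 16.0738.
Social marginal cost = private MC + MEC = 20.13 + 1.87q.
Set SMC = demand: 20.13 + 1.87q = 65.70 - 2.06q → q* = 11.5954.
Between q* and q_m the wedge SMC − demand runs linearly from 0 to MEC(q_m), so the loss is a triangle.
DWL = ½ × 4.4784 × 17.6000 = 39.4099.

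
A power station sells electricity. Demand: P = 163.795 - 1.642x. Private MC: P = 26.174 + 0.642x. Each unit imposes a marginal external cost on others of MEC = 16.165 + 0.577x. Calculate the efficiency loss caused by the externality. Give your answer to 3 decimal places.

DWL = 453.346

Market equilibrium (private): 26.174 + 0.642x = 163.795 - 1.642x → x_m = 60.2544.
Social marginal cost = private MC + MEC = 42.339 + 1.219x.
Set SMC = demand: 42.339 + 1.219x = 163.795 - 1.642x → x* = 42.4523.
The welfare-loss triangle has base |x_m − x*| and height MEC(x_m) (the vertical gap between SMC and demand is zero at x* and MEC at x_m).
DWL = ½ × 17.8021 × 50.9318 = 453.3465.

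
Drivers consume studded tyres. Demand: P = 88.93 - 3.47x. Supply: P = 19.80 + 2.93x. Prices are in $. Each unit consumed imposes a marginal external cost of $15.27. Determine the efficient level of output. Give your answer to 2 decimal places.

x* = 8.42

Social marginal benefit = demand − MEC = 73.66 - 3.47x.
Set SMB = MC: 73.66 - 3.47x = 19.80 + 2.93x → x* = 8.4156.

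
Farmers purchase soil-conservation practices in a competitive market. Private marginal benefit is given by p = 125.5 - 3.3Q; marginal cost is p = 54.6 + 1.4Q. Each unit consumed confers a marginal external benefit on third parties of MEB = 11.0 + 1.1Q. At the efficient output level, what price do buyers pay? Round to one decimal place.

Social marginal benefit = demand + MEB = 136.5 - 2.2Q.
Set SMB = MC: 136.5 - 2.2Q = 54.6 + 1.4Q → Q* = 22.7500.
Consumer price on the demand curve at Q*: 125.5 − 3.3×22.7500 = 50.4250.

P = 50.4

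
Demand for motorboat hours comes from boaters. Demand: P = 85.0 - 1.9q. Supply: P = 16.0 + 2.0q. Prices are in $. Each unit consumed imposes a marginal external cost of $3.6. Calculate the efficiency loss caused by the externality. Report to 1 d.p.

Market equilibrium (private): 16.0 + 2.0q = 85.0 - 1.9q → q_m = 17.6923.
Social marginal benefit = demand − MEC = 81.4 - 1.9q.
Set SMB = MC: 81.4 - 1.9q = 16.0 + 2.0q → q* = 16.7692.
The welfare-loss triangle has base |q_m − q*| and height MEC(q_m) (the vertical gap between SMB and MC is zero at q* and MEC at q_m).
DWL = ½ × 0.9231 × 3.6000 = 1.6616.

DWL = $1.7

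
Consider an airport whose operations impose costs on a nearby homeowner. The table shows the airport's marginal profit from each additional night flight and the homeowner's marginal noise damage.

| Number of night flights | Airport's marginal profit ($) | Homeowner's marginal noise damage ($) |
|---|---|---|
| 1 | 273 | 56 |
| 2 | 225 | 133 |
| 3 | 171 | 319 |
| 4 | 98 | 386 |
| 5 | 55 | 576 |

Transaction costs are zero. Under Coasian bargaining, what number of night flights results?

Bargaining reaches the level where marginal profit last exceeds marginal noise damage.
That holds through level 2 (225 ≥ 133) but not at 3 (171 < 319).

2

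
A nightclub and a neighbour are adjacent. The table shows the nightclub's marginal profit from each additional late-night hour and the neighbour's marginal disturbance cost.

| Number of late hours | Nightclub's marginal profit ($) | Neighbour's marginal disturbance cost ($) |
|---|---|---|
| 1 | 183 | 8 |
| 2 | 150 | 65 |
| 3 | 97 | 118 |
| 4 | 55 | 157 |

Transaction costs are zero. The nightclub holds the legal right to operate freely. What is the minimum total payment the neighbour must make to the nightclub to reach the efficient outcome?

Left alone the nightclub would choose level 4 (marginal profit stays positive).
Efficient level: k* = 2 (marginal profit ≥ marginal disturbance cost through 2).
The neighbour must at least cover the nightclub's forgone profit from cutting 4→2: 97 + 55 = 152.

$152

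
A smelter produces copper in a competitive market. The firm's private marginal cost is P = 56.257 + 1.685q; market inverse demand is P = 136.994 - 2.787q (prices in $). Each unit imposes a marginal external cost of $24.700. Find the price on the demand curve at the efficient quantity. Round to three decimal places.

Social marginal cost = private MC + MEC = 80.957 + 1.685q.
Set SMC = demand: 80.957 + 1.685q = 136.994 - 2.787q → q* = 12.5306.
Consumer price on the demand curve at q*: 136.994 − 2.787×12.5306 = 102.0712.

P = $102.071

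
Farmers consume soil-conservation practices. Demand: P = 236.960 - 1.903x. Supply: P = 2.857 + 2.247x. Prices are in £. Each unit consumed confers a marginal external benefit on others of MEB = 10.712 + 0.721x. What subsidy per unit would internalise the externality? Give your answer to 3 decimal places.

Social marginal benefit = demand + MEB = 247.672 - 1.182x.
Set SMB = MC: 247.672 - 1.182x = 2.857 + 2.247x → x* = 71.3955.
The Pigouvian subsidy equals MEB at x*: 10.712 + 0.721×71.3955 = 62.1882.

subsidy = £62.188 per unit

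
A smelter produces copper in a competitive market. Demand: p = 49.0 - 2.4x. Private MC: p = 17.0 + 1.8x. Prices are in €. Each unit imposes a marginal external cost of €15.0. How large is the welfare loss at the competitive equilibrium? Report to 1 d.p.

Market equilibrium (private): 17.0 + 1.8x = 49.0 - 2.4x → x_m = 7.6190.
Social marginal cost = private MC + MEC = 32.0 + 1.8x.
Set SMC = demand: 32.0 + 1.8x = 49.0 - 2.4x → x* = 4.0476.
The loss is the area between SMC and demand from x* to x_m; with linear curves that's a triangle of height MEC(x_m).
DWL = ½ × 3.5714 × 15.0000 = 26.7855.

DWL = €26.8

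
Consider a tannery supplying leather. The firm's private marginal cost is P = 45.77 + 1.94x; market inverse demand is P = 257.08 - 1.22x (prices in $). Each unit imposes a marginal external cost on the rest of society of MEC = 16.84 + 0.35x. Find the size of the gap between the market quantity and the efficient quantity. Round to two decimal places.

Market equilibrium (private): 45.77 + 1.94x = 257.08 - 1.22x → x_m = 66.8703.
Social marginal cost = private MC + MEC = 62.61 + 2.29x.
Set SMC = demand: 62.61 + 2.29x = 257.08 - 1.22x → x* = 55.4046.
Gap = |66.8703 − 55.4046| = 11.4657.

11.47 units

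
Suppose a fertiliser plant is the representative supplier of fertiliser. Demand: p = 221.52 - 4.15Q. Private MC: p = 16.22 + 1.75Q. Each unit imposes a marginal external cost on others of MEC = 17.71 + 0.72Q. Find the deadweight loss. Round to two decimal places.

Market equilibrium (private): 16.22 + 1.75Q = 221.52 - 4.15Q → Q_m = 34.7966.
Social marginal cost = private MC + MEC = 33.93 + 2.47Q.
Set SMC = demand: 33.93 + 2.47Q = 221.52 - 4.15Q → Q* = 28.3369.
The welfare-loss triangle has base |Q_m − Q*| and height MEC(Q_m) (the vertical gap between SMC and demand is zero at Q* and MEC at Q_m).
DWL = ½ × 6.4597 × 42.7636 = 138.1200.

DWL = 138.12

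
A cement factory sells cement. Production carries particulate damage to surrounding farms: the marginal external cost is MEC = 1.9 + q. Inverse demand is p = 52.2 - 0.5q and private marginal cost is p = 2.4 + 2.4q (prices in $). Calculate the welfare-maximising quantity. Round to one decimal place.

Social marginal cost = private MC + MEC = 4.3 + 3.4q.
Set SMC = demand: 4.3 + 3.4q = 52.2 - 0.5q → q* = 12.2821.

q* = 12.3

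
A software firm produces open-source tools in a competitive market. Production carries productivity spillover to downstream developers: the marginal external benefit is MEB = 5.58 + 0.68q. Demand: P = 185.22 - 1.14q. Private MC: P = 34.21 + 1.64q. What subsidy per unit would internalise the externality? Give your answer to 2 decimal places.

Social marginal cost = private MC − MEB = 28.63 + 0.96q.
Set SMC = demand: 28.63 + 0.96q = 185.22 - 1.14q → q* = 74.5667.
The Pigouvian subsidy equals MEB at q*: 5.58 + 0.68×74.5667 = 56.2854.

subsidy = 56.29 per unit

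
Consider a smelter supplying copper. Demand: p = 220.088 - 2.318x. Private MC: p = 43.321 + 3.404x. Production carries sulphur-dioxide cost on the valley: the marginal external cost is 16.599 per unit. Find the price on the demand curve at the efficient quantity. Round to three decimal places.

Social marginal cost = private MC + MEC = 59.920 + 3.404x.
Set SMC = demand: 59.920 + 3.404x = 220.088 - 2.318x → x* = 27.9916.
Consumer price on the demand curve at x*: 220.088 − 2.318×27.9916 = 155.2035.

P = 155.203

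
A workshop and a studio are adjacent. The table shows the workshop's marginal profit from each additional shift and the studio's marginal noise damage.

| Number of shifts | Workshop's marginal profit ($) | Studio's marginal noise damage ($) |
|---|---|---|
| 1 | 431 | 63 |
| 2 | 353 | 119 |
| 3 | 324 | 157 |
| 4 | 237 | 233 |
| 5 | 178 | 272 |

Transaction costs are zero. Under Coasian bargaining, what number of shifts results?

4

Bargaining reaches the level where marginal profit last exceeds marginal noise damage.
That holds through level 4 (237 ≥ 233) but not at 5 (178 < 272).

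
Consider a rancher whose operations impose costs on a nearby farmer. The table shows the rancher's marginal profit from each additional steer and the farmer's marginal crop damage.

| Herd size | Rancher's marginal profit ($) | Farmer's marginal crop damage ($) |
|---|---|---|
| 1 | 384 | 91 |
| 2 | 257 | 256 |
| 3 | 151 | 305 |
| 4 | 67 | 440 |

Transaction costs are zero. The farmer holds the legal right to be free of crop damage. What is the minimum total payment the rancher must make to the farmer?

Efficient level: marginal profit ≥ marginal crop damage through level 2, so k* = 2.
With the farmer holding the right, the rancher must at least compensate total damage at k*: 91 + 256 = 347.

$347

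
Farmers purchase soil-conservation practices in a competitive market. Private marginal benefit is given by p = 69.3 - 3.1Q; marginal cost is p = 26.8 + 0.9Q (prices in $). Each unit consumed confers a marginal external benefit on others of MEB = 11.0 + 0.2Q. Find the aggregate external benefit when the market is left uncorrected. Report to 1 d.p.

$128.2

Market equilibrium (private): 26.8 + 0.9Q = 69.3 - 3.1Q → Q_m = 10.6250.
Total external benefit = ∫₀^{Q_m} (11.0 + 0.2Q) dQ = 11.0×10.6250 + ½×0.2×10.6250² = 128.1641.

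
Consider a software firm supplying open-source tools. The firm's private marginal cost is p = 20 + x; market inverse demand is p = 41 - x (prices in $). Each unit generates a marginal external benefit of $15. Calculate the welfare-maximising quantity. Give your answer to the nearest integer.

x* = 18

Social marginal cost = private MC − MEB = 5 + x.
Set SMC = demand: 5 + x = 41 - x → x* = 18.0000.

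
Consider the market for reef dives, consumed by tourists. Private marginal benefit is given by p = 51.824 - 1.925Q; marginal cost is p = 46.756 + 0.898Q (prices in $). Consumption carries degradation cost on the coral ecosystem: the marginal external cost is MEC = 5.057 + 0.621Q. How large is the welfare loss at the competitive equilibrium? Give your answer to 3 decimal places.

DWL = $5.530

Market equilibrium (private): 46.756 + 0.898Q = 51.824 - 1.925Q → Q_m = 1.7953.
Social marginal benefit = demand − MEC = 46.767 - 2.546Q.
Set SMB = MC: 46.767 - 2.546Q = 46.756 + 0.898Q → Q* = 0.0032.
Between Q* and Q_m the wedge MC − SMB runs linearly from 0 to MEC(Q_m), so the loss is a triangle.
DWL = ½ × 1.7921 × 6.1719 = 5.5303.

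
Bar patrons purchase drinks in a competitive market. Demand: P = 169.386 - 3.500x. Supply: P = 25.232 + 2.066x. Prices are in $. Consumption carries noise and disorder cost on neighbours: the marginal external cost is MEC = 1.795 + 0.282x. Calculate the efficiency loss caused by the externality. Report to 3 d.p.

DWL = $7.078

Market equilibrium (private): 25.232 + 2.066x = 169.386 - 3.500x → x_m = 25.8990.
Social marginal benefit = demand − MEC = 167.591 - 3.782x.
Set SMB = MC: 167.591 - 3.782x = 25.232 + 2.066x → x* = 24.3432.
Between x* and x_m the wedge MC − SMB runs linearly from 0 to MEC(x_m), so the loss is a triangle.
DWL = ½ × 1.5558 × 9.0985 = 7.0777.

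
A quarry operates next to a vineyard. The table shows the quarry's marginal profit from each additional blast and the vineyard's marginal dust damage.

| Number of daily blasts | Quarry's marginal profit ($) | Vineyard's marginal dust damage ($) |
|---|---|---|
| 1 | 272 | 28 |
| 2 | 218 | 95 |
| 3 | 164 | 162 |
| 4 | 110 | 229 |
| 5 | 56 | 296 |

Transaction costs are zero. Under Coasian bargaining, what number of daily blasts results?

3

Bargaining reaches the level where marginal profit last exceeds marginal dust damage.
That holds through level 3 (164 ≥ 162) but not at 4 (110 < 229).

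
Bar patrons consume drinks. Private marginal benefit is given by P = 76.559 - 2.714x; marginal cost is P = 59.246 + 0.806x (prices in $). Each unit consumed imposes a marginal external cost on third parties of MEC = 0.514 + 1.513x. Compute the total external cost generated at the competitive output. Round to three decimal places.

Market equilibrium (private): 59.246 + 0.806x = 76.559 - 2.714x → x_m = 4.9185.
Total external cost = ∫₀^{x_m} (0.514 + 1.513x) dx = 0.514×4.9185 + ½×1.513×4.9185² = 20.8291.

$20.829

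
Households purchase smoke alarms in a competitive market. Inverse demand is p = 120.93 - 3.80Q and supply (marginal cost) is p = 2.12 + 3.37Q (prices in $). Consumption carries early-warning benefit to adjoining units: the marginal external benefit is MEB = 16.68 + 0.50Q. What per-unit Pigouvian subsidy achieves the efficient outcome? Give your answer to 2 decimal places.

Social marginal benefit = demand + MEB = 137.61 - 3.30Q.
Set SMB = MC: 137.61 - 3.30Q = 2.12 + 3.37Q → Q* = 20.3133.
The Pigouvian subsidy equals MEB at Q*: 16.68 + 0.50×20.3133 = 26.8367.

subsidy = $26.84 per unit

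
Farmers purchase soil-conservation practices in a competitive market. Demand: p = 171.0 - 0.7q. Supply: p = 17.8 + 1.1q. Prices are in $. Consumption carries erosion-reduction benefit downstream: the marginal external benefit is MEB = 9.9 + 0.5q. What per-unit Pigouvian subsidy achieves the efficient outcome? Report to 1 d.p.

subsidy = $72.6 per unit

Social marginal benefit = demand + MEB = 180.9 - 0.2q.
Set SMB = MC: 180.9 - 0.2q = 17.8 + 1.1q → q* = 125.4615.
The Pigouvian subsidy equals MEB at q*: 9.9 + 0.5×125.4615 = 72.6308.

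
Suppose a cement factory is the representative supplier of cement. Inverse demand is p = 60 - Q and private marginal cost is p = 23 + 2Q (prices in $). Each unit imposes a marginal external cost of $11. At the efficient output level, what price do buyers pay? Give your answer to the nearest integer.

Social marginal cost = private MC + MEC = 34 + 2Q.
Set SMC = demand: 34 + 2Q = 60 - Q → Q* = 8.6667.
Consumer price on the demand curve at Q*: 60 − 1×8.6667 = 51.3333.

P = $51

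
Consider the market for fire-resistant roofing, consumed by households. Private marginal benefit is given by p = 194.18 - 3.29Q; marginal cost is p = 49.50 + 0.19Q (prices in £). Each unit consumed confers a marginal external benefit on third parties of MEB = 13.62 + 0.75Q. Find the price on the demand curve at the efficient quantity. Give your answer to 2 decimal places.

P = £3.41

Social marginal benefit = demand + MEB = 207.80 - 2.54Q.
Set SMB = MC: 207.80 - 2.54Q = 49.50 + 0.19Q → Q* = 57.9853.
Consumer price on the demand curve at Q*: 194.18 − 3.29×57.9853 = 3.4084.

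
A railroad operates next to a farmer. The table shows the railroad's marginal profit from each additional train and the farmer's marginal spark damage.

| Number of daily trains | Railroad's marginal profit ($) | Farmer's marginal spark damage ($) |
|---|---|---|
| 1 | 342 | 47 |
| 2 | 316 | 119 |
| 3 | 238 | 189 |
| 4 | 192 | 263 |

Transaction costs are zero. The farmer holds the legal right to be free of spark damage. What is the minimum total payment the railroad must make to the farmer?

Efficient level: marginal profit ≥ marginal spark damage through level 3, so k* = 3.
With the farmer holding the right, the railroad must at least compensate total damage at k*: 47 + 119 + 189 = 355.

$355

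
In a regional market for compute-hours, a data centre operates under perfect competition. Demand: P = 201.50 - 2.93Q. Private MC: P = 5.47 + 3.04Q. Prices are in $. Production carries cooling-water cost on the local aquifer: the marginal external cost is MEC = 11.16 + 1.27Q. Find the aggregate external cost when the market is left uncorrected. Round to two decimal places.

$1051.10

Market equilibrium (private): 5.47 + 3.04Q = 201.50 - 2.93Q → Q_m = 32.8358.
Total external cost = ∫₀^{Q_m} (11.16 + 1.27Q) dQ = 11.16×32.8358 + ½×1.27×32.8358² = 1051.0980.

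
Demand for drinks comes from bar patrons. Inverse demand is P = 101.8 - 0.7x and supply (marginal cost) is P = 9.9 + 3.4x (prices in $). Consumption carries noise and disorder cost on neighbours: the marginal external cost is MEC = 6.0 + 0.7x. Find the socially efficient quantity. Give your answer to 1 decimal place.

x* = 17.9

Social marginal benefit = demand − MEC = 95.8 - 1.4x.
Set SMB = MC: 95.8 - 1.4x = 9.9 + 3.4x → x* = 17.8958.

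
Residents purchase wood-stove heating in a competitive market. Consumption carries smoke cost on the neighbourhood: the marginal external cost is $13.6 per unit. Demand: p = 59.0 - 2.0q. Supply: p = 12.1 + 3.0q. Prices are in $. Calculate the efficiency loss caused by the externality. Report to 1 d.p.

DWL = $18.5

Market equilibrium (private): 12.1 + 3.0q = 59.0 - 2.0q → q_m = 9.3800.
Social marginal benefit = demand − MEC = 45.4 - 2.0q.
Set SMB = MC: 45.4 - 2.0q = 12.1 + 3.0q → q* = 6.6600.
The welfare-loss triangle has base |q_m − q*| and height MEC(q_m) (the vertical gap between SMB and MC is zero at q* and MEC at q_m).
DWL = ½ × 2.7200 × 13.6000 = 18.4960.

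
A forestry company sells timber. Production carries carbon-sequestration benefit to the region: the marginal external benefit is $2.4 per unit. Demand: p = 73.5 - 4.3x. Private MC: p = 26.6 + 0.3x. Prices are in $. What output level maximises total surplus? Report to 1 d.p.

Social marginal cost = private MC − MEB = 24.2 + 0.3x.
Set SMC = demand: 24.2 + 0.3x = 73.5 - 4.3x → x* = 10.7174.

x* = 10.7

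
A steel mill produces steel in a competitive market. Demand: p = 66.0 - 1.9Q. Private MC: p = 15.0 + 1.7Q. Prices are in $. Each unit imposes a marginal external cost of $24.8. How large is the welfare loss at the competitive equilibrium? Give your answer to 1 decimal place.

DWL = $85.4

Market equilibrium (private): 15.0 + 1.7Q = 66.0 - 1.9Q → Q_m = 14.1667.
Social marginal cost = private MC + MEC = 39.8 + 1.7Q.
Set SMC = demand: 39.8 + 1.7Q = 66.0 - 1.9Q → Q* = 7.2778.
The welfare-loss triangle has base |Q_m − Q*| and height MEC(Q_m) (the vertical gap between SMC and demand is zero at Q* and MEC at Q_m).
DWL = ½ × 6.8889 × 24.8000 = 85.4224.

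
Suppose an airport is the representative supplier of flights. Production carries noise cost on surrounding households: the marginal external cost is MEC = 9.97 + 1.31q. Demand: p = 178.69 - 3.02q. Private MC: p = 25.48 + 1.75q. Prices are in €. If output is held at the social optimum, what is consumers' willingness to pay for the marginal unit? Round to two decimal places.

P = €107.54

Social marginal cost = private MC + MEC = 35.45 + 3.06q.
Set SMC = demand: 35.45 + 3.06q = 178.69 - 3.02q → q* = 23.5592.
Consumer price on the demand curve at q*: 178.69 − 3.02×23.5592 = 107.5412.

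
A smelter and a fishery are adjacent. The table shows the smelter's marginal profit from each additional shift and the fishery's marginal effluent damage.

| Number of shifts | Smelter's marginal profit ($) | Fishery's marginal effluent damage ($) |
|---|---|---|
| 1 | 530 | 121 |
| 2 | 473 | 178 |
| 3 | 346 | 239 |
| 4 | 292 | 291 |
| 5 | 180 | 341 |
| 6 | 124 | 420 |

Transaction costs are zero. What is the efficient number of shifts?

4

Bargaining reaches the level where marginal profit last exceeds marginal effluent damage.
That holds through level 4 (292 ≥ 291) but not at 5 (180 < 341).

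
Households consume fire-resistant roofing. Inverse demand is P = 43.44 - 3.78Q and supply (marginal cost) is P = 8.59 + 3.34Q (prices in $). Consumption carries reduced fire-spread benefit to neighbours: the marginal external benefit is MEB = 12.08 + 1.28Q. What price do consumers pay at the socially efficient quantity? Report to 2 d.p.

Social marginal benefit = demand + MEB = 55.52 - 2.50Q.
Set SMB = MC: 55.52 - 2.50Q = 8.59 + 3.34Q → Q* = 8.0360.
Consumer price on the demand curve at Q*: 43.44 − 3.78×8.0360 = 13.0639.

P = $13.06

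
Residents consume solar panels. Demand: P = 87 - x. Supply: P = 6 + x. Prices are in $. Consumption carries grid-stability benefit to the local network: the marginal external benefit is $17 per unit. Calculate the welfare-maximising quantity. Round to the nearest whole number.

Social marginal benefit = demand + MEB = 104 - x.
Set SMB = MC: 104 - x = 6 + x → x* = 49.0000.

x* = 49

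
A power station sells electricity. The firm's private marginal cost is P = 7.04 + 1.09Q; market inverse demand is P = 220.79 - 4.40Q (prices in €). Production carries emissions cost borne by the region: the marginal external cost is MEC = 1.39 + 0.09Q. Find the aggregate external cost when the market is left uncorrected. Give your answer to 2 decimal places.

Market equilibrium (private): 7.04 + 1.09Q = 220.79 - 4.40Q → Q_m = 38.9344.
Total external cost = ∫₀^{Q_m} (1.39 + 0.09Q) dQ = 1.39×38.9344 + ½×0.09×38.9344² = 122.3338.

€122.33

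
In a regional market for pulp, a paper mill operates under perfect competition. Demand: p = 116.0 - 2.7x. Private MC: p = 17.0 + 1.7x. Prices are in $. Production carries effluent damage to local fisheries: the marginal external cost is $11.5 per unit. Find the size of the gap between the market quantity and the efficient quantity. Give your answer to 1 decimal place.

2.6 units

Market equilibrium (private): 17.0 + 1.7x = 116.0 - 2.7x → x_m = 22.5000.
Social marginal cost = private MC + MEC = 28.5 + 1.7x.
Set SMC = demand: 28.5 + 1.7x = 116.0 - 2.7x → x* = 19.8864.
Gap = |22.5000 − 19.8864| = 2.6136.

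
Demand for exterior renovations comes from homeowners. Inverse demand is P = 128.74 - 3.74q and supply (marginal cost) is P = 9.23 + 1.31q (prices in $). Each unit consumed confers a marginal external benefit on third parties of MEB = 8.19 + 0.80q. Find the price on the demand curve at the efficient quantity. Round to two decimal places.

P = $16.36

Social marginal benefit = demand + MEB = 136.93 - 2.94q.
Set SMB = MC: 136.93 - 2.94q = 9.23 + 1.31q → q* = 30.0471.
Consumer price on the demand curve at q*: 128.74 − 3.74×30.0471 = 16.3638.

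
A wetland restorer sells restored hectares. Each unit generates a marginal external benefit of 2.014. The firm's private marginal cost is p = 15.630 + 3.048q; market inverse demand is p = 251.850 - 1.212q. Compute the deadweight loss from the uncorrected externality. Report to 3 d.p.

DWL = 0.476

Market equilibrium (private): 15.630 + 3.048q = 251.850 - 1.212q → q_m = 55.4507.
Social marginal cost = private MC − MEB = 13.616 + 3.048q.
Set SMC = demand: 13.616 + 3.048q = 251.850 - 1.212q → q* = 55.9235.
The welfare-loss triangle has base |q_m − q*| and height MEB(q_m) (the vertical gap between SMC and demand is zero at q* and MEB at q_m).
DWL = ½ × 0.4728 × 2.0140 = 0.4761.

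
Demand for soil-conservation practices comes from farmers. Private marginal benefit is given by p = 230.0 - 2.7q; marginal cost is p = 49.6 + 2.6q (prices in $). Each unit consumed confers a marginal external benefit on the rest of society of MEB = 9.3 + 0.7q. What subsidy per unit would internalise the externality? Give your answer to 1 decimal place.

Social marginal benefit = demand + MEB = 239.3 - 2.0q.
Set SMB = MC: 239.3 - 2.0q = 49.6 + 2.6q → q* = 41.2391.
The Pigouvian subsidy equals MEB at q*: 9.3 + 0.7×41.2391 = 38.1674.

subsidy = $38.2 per unit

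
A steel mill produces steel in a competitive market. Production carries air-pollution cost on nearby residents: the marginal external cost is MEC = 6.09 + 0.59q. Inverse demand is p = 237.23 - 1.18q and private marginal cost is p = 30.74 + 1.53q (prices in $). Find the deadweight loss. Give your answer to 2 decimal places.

Market equilibrium (private): 30.74 + 1.53q = 237.23 - 1.18q → q_m = 76.1956.
Social marginal cost = private MC + MEC = 36.83 + 2.12q.
Set SMC = demand: 36.83 + 2.12q = 237.23 - 1.18q → q* = 60.7273.
The welfare-loss triangle has base |q_m − q*| and height MEC(q_m) (the vertical gap between SMC and demand is zero at q* and MEC at q_m).
DWL = ½ × 15.4683 × 51.0454 = 394.7928.

DWL = $394.79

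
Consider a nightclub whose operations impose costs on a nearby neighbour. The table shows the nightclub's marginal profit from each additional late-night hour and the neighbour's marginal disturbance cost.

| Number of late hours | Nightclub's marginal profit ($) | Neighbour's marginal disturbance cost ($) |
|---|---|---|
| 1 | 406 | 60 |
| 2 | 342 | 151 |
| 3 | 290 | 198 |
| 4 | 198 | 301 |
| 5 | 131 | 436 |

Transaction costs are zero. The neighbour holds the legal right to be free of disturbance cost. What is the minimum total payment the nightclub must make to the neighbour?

Efficient level: marginal profit ≥ marginal disturbance cost through level 3, so k* = 3.
With the neighbour holding the right, the nightclub must at least compensate total damage at k*: 60 + 151 + 198 = 409.

$409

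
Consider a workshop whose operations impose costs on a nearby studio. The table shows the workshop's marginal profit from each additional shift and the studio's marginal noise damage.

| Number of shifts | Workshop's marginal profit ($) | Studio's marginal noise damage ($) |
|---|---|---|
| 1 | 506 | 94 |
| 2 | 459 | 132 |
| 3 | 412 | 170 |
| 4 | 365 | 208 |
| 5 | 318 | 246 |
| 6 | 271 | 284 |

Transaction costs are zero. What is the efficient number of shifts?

5

Bargaining reaches the level where marginal profit last exceeds marginal noise damage.
That holds through level 5 (318 ≥ 246) but not at 6 (271 < 284).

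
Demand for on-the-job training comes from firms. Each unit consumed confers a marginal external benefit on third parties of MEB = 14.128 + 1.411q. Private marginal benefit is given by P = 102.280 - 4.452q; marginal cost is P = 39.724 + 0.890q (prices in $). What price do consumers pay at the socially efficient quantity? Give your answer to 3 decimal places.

Social marginal benefit = demand + MEB = 116.408 - 3.041q.
Set SMB = MC: 116.408 - 3.041q = 39.724 + 0.890q → q* = 19.5075.
Consumer price on the demand curve at q*: 102.280 − 4.452×19.5075 = 15.4326.

P = $15.433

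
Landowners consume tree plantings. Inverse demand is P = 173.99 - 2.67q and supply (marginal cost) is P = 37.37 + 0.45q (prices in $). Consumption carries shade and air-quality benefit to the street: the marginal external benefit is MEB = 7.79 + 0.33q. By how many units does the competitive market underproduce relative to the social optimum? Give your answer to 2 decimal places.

Market equilibrium (private): 37.37 + 0.45q = 173.99 - 2.67q → q_m = 43.7885.
Social marginal benefit = demand + MEB = 181.78 - 2.34q.
Set SMB = MC: 181.78 - 2.34q = 37.37 + 0.45q → q* = 51.7599.
Gap = |43.7885 − 51.7599| = 7.9714.

7.97 units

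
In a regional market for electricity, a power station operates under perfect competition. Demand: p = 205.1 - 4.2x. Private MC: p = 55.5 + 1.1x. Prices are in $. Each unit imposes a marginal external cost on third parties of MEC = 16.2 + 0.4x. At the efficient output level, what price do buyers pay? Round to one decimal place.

Social marginal cost = private MC + MEC = 71.7 + 1.5x.
Set SMC = demand: 71.7 + 1.5x = 205.1 - 4.2x → x* = 23.4035.
Consumer price on the demand curve at x*: 205.1 − 4.2×23.4035 = 106.8053.

P = $106.8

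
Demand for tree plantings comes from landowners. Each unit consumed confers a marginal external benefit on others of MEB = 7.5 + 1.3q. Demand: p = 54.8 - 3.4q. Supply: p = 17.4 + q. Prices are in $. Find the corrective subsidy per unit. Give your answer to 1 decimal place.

subsidy = $26.3 per unit

Social marginal benefit = demand + MEB = 62.3 - 2.1q.
Set SMB = MC: 62.3 - 2.1q = 17.4 + q → q* = 14.4839.
The Pigouvian subsidy equals MEB at q*: 7.5 + 1.3×14.4839 = 26.3291.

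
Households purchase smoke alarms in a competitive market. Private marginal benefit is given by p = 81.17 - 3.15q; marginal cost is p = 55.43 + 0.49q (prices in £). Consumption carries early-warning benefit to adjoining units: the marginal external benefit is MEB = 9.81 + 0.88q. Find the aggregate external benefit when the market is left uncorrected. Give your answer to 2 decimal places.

Market equilibrium (private): 55.43 + 0.49q = 81.17 - 3.15q → q_m = 7.0714.
Total external benefit = ∫₀^{q_m} (9.81 + 0.88q) dq = 9.81×7.0714 + ½×0.88×7.0714² = 91.3725.

£91.37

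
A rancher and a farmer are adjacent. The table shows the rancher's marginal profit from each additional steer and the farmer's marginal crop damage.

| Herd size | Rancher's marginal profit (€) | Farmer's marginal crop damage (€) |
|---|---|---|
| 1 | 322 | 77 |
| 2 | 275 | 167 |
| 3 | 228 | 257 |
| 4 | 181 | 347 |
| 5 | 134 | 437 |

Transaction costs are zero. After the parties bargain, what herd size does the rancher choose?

2

Bargaining reaches the level where marginal profit last exceeds marginal crop damage.
That holds through level 2 (275 ≥ 167) but not at 3 (228 < 257).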